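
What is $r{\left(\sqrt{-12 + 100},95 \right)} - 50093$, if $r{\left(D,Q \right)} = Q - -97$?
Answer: $-49901$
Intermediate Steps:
$r{\left(D,Q \right)} = 97 + Q$ ($r{\left(D,Q \right)} = Q + 97 = 97 + Q$)
$r{\left(\sqrt{-12 + 100},95 \right)} - 50093 = \left(97 + 95\right) - 50093 = 192 - 50093 = -49901$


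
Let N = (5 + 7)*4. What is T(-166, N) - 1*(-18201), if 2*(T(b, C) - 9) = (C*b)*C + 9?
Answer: -346035/2 ≈ -1.7302e+5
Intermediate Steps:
N = 48 (N = 12*4 = 48)
T(b, C) = 27/2 + b*C²/2 (T(b, C) = 9 + ((C*b)*C + 9)/2 = 9 + (b*C² + 9)/2 = 9 + (9 + b*C²)/2 = 9 + (9/2 + b*C²/2) = 27/2 + b*C²/2)
T(-166, N) - 1*(-18201) = (27/2 + (½)*(-166)*48²) - 1*(-18201) = (27/2 + (½)*(-166)*2304) + 18201 = (27/2 - 191232) + 18201 = -382437/2 + 18201 = -346035/2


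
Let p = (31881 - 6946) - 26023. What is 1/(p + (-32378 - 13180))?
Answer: -1/46646 ≈ -2.1438e-5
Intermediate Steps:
p = -1088 (p = 24935 - 26023 = -1088)
1/(p + (-32378 - 13180)) = 1/(-1088 + (-32378 - 13180)) = 1/(-1088 - 45558) = 1/(-46646) = -1/46646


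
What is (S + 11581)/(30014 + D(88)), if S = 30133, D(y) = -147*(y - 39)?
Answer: 41714/22811 ≈ 1.8287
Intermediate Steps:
D(y) = 5733 - 147*y (D(y) = -147*(-39 + y) = 5733 - 147*y)
(S + 11581)/(30014 + D(88)) = (30133 + 11581)/(30014 + (5733 - 147*88)) = 41714/(30014 + (5733 - 12936)) = 41714/(30014 - 7203) = 41714/22811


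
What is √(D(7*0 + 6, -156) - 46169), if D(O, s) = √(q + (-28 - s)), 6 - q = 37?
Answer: √(-46169 + √97) ≈ 214.85*I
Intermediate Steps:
q = -31 (q = 6 - 1*37 = 6 - 37 = -31)
D(O, s) = √(-59 - s) (D(O, s) = √(-31 + (-28 - s)) = √(-59 - s))
√(D(7*0 + 6, -156) - 46169) = √(√(-59 - 1*(-156)) - 46169) = √(√(-59 + 156) - 46169) = √(√97 - 46169) = √(-46169 + √97)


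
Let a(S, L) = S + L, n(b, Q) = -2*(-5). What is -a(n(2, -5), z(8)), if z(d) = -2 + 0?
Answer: -8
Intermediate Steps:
n(b, Q) = 10
z(d) = -2
a(S, L) = L + S
-a(n(2, -5), z(8)) = -(-2 + 10) = -1*8 = -8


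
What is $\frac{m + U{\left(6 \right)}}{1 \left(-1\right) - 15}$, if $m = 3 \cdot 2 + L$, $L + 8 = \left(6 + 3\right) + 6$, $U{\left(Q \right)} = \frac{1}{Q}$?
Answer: $- \frac{79}{96} \approx -0.82292$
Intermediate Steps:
$L = 7$ ($L = -8 + \left(\left(6 + 3\right) + 6\right) = -8 + \left(9 + 6\right) = -8 + 15 = 7$)
$m = 13$ ($m = 3 \cdot 2 + 7 = 6 + 7 = 13$)
$\frac{m + U{\left(6 \right)}}{1 \left(-1\right) - 15} = \frac{13 + \frac{1}{6}}{1 \left(-1\right) - 15} = \frac{13 + \frac{1}{6}}{-1 - 15} = \frac{79}{6 \left(-16\right)} = \frac{79}{6} \left(- \frac{1}{16}\right) = - \frac{79}{96}$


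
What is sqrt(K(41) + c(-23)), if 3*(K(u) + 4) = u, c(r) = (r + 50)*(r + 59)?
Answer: sqrt(8835)/3 ≈ 31.332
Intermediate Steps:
c(r) = (50 + r)*(59 + r)
K(u) = -4 + u/3
sqrt(K(41) + c(-23)) = sqrt((-4 + (1/3)*41) + (2950 + (-23)**2 + 109*(-23))) = sqrt((-4 + 41/3) + (2950 + 529 - 2507)) = sqrt(29/3 + 972) = sqrt(2945/3) = sqrt(8835)/3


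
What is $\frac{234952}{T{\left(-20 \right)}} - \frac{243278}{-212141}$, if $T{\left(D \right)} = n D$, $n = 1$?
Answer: $- \frac{12459521668}{1060705} \approx -11746.0$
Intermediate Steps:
$T{\left(D \right)} = D$ ($T{\left(D \right)} = 1 D = D$)
$\frac{234952}{T{\left(-20 \right)}} - \frac{243278}{-212141} = \frac{234952}{-20} - \frac{243278}{-212141} = 234952 \left(- \frac{1}{20}\right) - - \frac{243278}{212141} = - \frac{58738}{5} + \frac{243278}{212141} = - \frac{12459521668}{1060705}$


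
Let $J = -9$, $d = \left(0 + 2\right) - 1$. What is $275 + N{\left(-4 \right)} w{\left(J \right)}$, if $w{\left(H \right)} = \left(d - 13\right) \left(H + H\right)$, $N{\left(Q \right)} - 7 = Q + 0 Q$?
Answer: $923$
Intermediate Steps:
$d = 1$ ($d = 2 - 1 = 1$)
$N{\left(Q \right)} = 7 + Q$ ($N{\left(Q \right)} = 7 + \left(Q + 0 Q\right) = 7 + \left(Q + 0\right) = 7 + Q$)
$w{\left(H \right)} = - 24 H$ ($w{\left(H \right)} = \left(1 - 13\right) \left(H + H\right) = - 12 \cdot 2 H = - 24 H$)
$275 + N{\left(-4 \right)} w{\left(J \right)} = 275 + \left(7 - 4\right) \left(\left(-24\right) \left(-9\right)\right) = 275 + 3 \cdot 216 = 275 + 648 = 923$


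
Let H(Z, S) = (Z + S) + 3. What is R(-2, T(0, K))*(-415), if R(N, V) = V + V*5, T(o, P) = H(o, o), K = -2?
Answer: -7470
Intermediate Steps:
H(Z, S) = 3 + S + Z (H(Z, S) = (S + Z) + 3 = 3 + S + Z)
T(o, P) = 3 + 2*o (T(o, P) = 3 + o + o = 3 + 2*o)
R(N, V) = 6*V (R(N, V) = V + 5*V = 6*V)
R(-2, T(0, K))*(-415) = (6*(3 + 2*0))*(-415) = (6*(3 + 0))*(-415) = (6*3)*(-415) = 18*(-415) = -7470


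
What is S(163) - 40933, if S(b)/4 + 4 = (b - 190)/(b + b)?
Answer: -6674741/163 ≈ -40949.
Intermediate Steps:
S(b) = -16 + 2*(-190 + b)/b (S(b) = -16 + 4*((b - 190)/(b + b)) = -16 + 4*((-190 + b)/((2*b))) = -16 + 4*((-190 + b)*(1/(2*b))) = -16 + 4*((-190 + b)/(2*b)) = -16 + 2*(-190 + b)/b)
S(163) - 40933 = (-14 - 380/163) - 40933 = -2662/163 - 40933 = -6674741/163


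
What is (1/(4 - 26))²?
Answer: 1/484 ≈ 0.0020661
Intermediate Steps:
(1/(4 - 26))² = (1/(-22))² = (-1/22)² = 1/484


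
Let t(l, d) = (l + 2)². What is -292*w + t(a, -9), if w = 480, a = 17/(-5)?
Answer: -3503951/25 ≈ -1.4016e+5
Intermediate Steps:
a = -17/5 (a = 17*(-⅕) = -17/5 ≈ -3.4000)
t(l, d) = (2 + l)²
-292*w + t(a, -9) = -292*480 + (2 - 17/5)² = -140160 + (-7/5)² = -140160 + 49/25 = -3503951/25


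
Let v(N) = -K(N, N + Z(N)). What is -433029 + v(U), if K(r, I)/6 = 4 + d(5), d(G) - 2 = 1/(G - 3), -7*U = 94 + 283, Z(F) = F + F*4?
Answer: -433068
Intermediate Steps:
Z(F) = 5*F (Z(F) = F + 4*F = 5*F)
U = -377/7 (U = -(94 + 283)/7 = -⅐*377 = -377/7 ≈ -53.857)
d(G) = 2 + 1/(-3 + G) (d(G) = 2 + 1/(G - 3) = 2 + 1/(-3 + G))
K(r, I) = 39 (K(r, I) = 6*(4 + (-5 + 2*5)/(-3 + 5)) = 6*(4 + (-5 + 10)/2) = 6*(4 + (½)*5) = 6*(4 + 5/2) = 6*(13/2) = 39)
v(N) = -39 (v(N) = -1*39 = -39)
-433029 + v(U) = -433029 - 39 = -433068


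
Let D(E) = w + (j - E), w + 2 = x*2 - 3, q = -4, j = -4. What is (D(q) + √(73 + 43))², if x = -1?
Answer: 165 - 28*√29 ≈ 14.215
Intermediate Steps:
w = -7 (w = -2 + (-1*2 - 3) = -2 + (-2 - 3) = -2 - 5 = -7)
D(E) = -11 - E (D(E) = -7 + (-4 - E) = -11 - E)
(D(q) + √(73 + 43))² = ((-11 - 1*(-4)) + √(73 + 43))² = ((-11 + 4) + √116)² = (-7 + 2*√29)²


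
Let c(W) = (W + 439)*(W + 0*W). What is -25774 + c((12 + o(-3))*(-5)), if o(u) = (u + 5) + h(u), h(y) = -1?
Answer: -50084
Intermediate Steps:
o(u) = 4 + u (o(u) = (u + 5) - 1 = (5 + u) - 1 = 4 + u)
c(W) = W*(439 + W) (c(W) = (439 + W)*(W + 0) = (439 + W)*W = W*(439 + W))
-25774 + c((12 + o(-3))*(-5)) = -25774 + ((12 + (4 - 3))*(-5))*(439 + (12 + (4 - 3))*(-5)) = -25774 + ((12 + 1)*(-5))*(439 + (12 + 1)*(-5)) = -25774 + (13*(-5))*(439 + 13*(-5)) = -25774 - 65*(439 - 65) = -25774 - 65*374 = -25774 - 24310 = -50084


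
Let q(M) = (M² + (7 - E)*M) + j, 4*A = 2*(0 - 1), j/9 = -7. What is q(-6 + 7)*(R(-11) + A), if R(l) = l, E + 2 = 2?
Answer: 1265/2 ≈ 632.50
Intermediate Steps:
j = -63 (j = 9*(-7) = -63)
E = 0 (E = -2 + 2 = 0)
A = -½ (A = (2*(0 - 1))/4 = (2*(-1))/4 = (¼)*(-2) = -½ ≈ -0.50000)
q(M) = -63 + M² + 7*M (q(M) = (M² + (7 - 1*0)*M) - 63 = (M² + (7 + 0)*M) - 63 = (M² + 7*M) - 63 = -63 + M² + 7*M)
q(-6 + 7)*(R(-11) + A) = (-63 + (-6 + 7)² + 7*(-6 + 7))*(-11 - ½) = (-63 + 1² + 7*1)*(-23/2) = (-63 + 1 + 7)*(-23/2) = -55*(-23/2) = 1265/2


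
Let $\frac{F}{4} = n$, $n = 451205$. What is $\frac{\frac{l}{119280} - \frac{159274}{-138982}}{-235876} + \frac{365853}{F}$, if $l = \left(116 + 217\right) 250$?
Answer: $\frac{83951840790347137}{414165811888347680} \approx 0.2027$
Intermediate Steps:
$l = 83250$ ($l = 333 \cdot 250 = 83250$)
$F = 1804820$ ($F = 4 \cdot 451205 = 1804820$)
$\frac{\frac{l}{119280} - \frac{159274}{-138982}}{-235876} + \frac{365853}{F} = \frac{\frac{83250}{119280} - \frac{159274}{-138982}}{-235876} + \frac{365853}{1804820} = \left(83250 \cdot \frac{1}{119280} - - \frac{79637}{69491}\right) \left(- \frac{1}{235876}\right) + 365853 \cdot \frac{1}{1804820} = \left(\frac{2775}{3976} + \frac{79637}{69491}\right) \left(- \frac{1}{235876}\right) + \frac{365853}{1804820} = \frac{509474237}{276296216} \left(- \frac{1}{235876}\right) + \frac{365853}{1804820} = - \frac{509474237}{65171646245216} + \frac{365853}{1804820} = \frac{83951840790347137}{414165811888347680}$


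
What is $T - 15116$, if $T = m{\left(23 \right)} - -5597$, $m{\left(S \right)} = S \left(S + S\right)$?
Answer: $-8461$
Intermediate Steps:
$m{\left(S \right)} = 2 S^{2}$ ($m{\left(S \right)} = S 2 S = 2 S^{2}$)
$T = 6655$ ($T = 2 \cdot 23^{2} - -5597 = 2 \cdot 529 + 5597 = 1058 + 5597 = 6655$)
$T - 15116 = 6655 - 15116 = -8461$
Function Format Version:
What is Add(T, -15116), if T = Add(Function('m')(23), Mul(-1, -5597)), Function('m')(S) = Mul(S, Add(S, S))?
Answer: -8461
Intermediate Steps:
Function('m')(S) = Mul(2, Pow(S, 2)) (Function('m')(S) = Mul(S, Mul(2, S)) = Mul(2, Pow(S, 2)))
T = 6655 (T = Add(Mul(2, Pow(23, 2)), Mul(-1, -5597)) = Add(Mul(2, 529), 5597) = Add(1058, 5597) = 6655)
Add(T, -15116) = Add(6655, -15116) = -8461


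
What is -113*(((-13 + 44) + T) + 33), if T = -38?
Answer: -2938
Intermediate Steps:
-113*(((-13 + 44) + T) + 33) = -113*(((-13 + 44) - 38) + 33) = -113*((31 - 38) + 33) = -113*(-7 + 33) = -113*26 = -2938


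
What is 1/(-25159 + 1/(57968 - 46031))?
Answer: -11937/300322982 ≈ -3.9747e-5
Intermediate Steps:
1/(-25159 + 1/(57968 - 46031)) = 1/(-25159 + 1/11937) = 1/(-300322982/11937) = -11937/300322982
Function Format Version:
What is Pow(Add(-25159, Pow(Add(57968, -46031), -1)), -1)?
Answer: Rational(-11937, 300322982) ≈ -3.9747e-5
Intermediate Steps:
Pow(Add(-25159, Pow(Add(57968, -46031), -1)), -1) = Pow(Add(-25159, Pow(11937, -1)), -1) = Pow(Add(-25159, Rational(1, 11937)), -1) = Pow(Rational(-300322982, 11937), -1) = Rational(-11937, 300322982)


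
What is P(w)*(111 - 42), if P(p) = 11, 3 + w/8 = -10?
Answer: 759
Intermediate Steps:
w = -104 (w = -24 + 8*(-10) = -24 - 80 = -104)
P(w)*(111 - 42) = 11*(111 - 42) = 11*69 = 759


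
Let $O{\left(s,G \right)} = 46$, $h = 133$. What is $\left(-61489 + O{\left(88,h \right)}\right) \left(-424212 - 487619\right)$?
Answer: $56025632133$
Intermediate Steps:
$\left(-61489 + O{\left(88,h \right)}\right) \left(-424212 - 487619\right) = \left(-61489 + 46\right) \left(-424212 - 487619\right) = \left(-61443\right) \left(-911831\right) = 56025632133$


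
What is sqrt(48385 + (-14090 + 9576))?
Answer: sqrt(43871) ≈ 209.45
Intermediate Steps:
sqrt(48385 + (-14090 + 9576)) = sqrt(48385 - 4514) = sqrt(43871)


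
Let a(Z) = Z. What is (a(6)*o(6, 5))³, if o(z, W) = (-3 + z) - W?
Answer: -1728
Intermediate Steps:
o(z, W) = -3 + z - W
(a(6)*o(6, 5))³ = (6*(-3 + 6 - 1*5))³ = (6*(-3 + 6 - 5))³ = (6*(-2))³ = (-12)³ = -1728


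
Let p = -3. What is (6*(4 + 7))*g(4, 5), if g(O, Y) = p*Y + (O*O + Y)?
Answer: 396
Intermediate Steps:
g(O, Y) = O**2 - 2*Y (g(O, Y) = -3*Y + (O*O + Y) = -3*Y + (O**2 + Y) = -3*Y + (Y + O**2) = O**2 - 2*Y)
(6*(4 + 7))*g(4, 5) = (6*(4 + 7))*(4**2 - 2*5) = (6*11)*(16 - 10) = 66*6 = 396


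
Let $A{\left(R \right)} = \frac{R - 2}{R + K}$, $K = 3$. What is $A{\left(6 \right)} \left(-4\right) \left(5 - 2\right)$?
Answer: $- \frac{16}{3} \approx -5.3333$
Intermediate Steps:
$A{\left(R \right)} = \frac{-2 + R}{3 + R}$ ($A{\left(R \right)} = \frac{R - 2}{R + 3} = \frac{-2 + R}{3 + R}$)
$A{\left(6 \right)} \left(-4\right) \left(5 - 2\right) = \frac{-2 + 6}{3 + 6} \left(-4\right) \left(5 - 2\right) = \frac{1}{9} \cdot 4 \left(-4\right) 3 = \frac{4}{9} \left(-4\right) 3 = \left(- \frac{16}{9}\right) 3 = - \frac{16}{3}$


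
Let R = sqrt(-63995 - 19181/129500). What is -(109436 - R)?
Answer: -109436 + I*sqrt(10732146326895)/12950 ≈ -1.0944e+5 + 252.97*I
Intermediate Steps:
R = I*sqrt(10732146326895)/12950 (R = sqrt(-63995 - 19181*1/129500) = sqrt(-63995 - 19181/129500) = sqrt(-8287371681/129500) = I*sqrt(10732146326895)/12950 ≈ 252.97*I)
-(109436 - R) = -(109436 - I*sqrt(10732146326895)/12950) = -109436 + I*sqrt(10732146326895)/12950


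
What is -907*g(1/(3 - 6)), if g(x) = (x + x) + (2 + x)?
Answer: -907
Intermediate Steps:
g(x) = 2 + 3*x (g(x) = 2*x + (2 + x) = 2 + 3*x)
-907*g(1/(3 - 6)) = -907*(2 + 3/(3 - 6)) = -907*(2 + 3/(-3)) = -907*(2 + 3*(-1/3)) = -907*(2 - 1) = -907*1 = -907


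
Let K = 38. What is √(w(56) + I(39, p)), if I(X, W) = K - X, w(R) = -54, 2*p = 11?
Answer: I*√55 ≈ 7.4162*I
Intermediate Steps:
p = 11/2 (p = (½)*11 = 11/2 ≈ 5.5000)
I(X, W) = 38 - X
√(w(56) + I(39, p)) = √(-54 + (38 - 1*39)) = √(-54 + (38 - 39)) = √(-54 - 1) = √(-55) = I*√55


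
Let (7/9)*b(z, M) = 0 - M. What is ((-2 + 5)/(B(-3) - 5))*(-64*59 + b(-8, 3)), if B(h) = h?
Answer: 79377/56 ≈ 1417.4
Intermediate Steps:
b(z, M) = -9*M/7 (b(z, M) = 9*(0 - M)/7 = 9*(-M)/7 = -9*M/7)
((-2 + 5)/(B(-3) - 5))*(-64*59 + b(-8, 3)) = ((-2 + 5)/(-3 - 5))*(-64*59 - 9/7*3) = (3/(-8))*(-3776 - 27/7) = (3*(-⅛))*(-26459/7) = -3/8*(-26459/7) = 79377/56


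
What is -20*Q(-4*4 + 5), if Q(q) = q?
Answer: 220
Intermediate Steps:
-20*Q(-4*4 + 5) = -20*(-4*4 + 5) = -20*(-16 + 5) = -20*(-11) = 220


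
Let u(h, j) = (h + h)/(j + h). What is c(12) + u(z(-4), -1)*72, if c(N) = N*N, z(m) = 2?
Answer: 432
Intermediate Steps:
c(N) = N²
u(h, j) = 2*h/(h + j) (u(h, j) = (2*h)/(h + j) = 2*h/(h + j))
c(12) + u(z(-4), -1)*72 = 12² + (2*2/(2 - 1))*72 = 144 + (2*2/1)*72 = 144 + (2*2*1)*72 = 144 + 4*72 = 144 + 288 = 432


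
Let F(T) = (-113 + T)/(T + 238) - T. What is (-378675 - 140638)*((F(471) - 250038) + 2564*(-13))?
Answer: 104508059840143/709 ≈ 1.4740e+11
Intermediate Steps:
F(T) = -T + (-113 + T)/(238 + T) (F(T) = (-113 + T)/(238 + T) - T = -T + (-113 + T)/(238 + T))
(-378675 - 140638)*((F(471) - 250038) + 2564*(-13)) = (-378675 - 140638)*(((-113 - 1*471² - 237*471)/(238 + 471) - 250038) + 2564*(-13)) = -519313*(((-113 - 1*221841 - 111627)/709 - 250038) - 33332) = -519313*(((-113 - 221841 - 111627)/709 - 250038) - 33332) = -519313*(((1/709)*(-333581) - 250038) - 33332) = -519313*((-333581/709 - 250038) - 33332) = -519313*(-177610523/709 - 33332) = -519313*(-201242911/709) = 104508059840143/709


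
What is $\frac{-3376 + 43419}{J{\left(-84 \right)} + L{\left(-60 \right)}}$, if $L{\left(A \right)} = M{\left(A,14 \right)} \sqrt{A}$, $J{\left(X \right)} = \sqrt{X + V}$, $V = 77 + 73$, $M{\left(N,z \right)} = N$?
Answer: $\frac{40043}{\sqrt{66} - 120 i \sqrt{15}} \approx 1.5056 + 86.132 i$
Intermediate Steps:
$V = 150$
$J{\left(X \right)} = \sqrt{150 + X}$ ($J{\left(X \right)} = \sqrt{X + 150} = \sqrt{150 + X}$)
$L{\left(A \right)} = A^{\frac{3}{2}}$ ($L{\left(A \right)} = A \sqrt{A} = A^{\frac{3}{2}}$)
$\frac{-3376 + 43419}{J{\left(-84 \right)} + L{\left(-60 \right)}} = \frac{-3376 + 43419}{\sqrt{150 - 84} + \left(-60\right)^{\frac{3}{2}}} = \frac{40043}{\sqrt{66} - 120 i \sqrt{15}}$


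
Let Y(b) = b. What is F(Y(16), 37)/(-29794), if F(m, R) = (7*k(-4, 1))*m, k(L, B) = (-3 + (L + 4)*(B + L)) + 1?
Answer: 112/14897 ≈ 0.0075183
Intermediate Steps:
k(L, B) = -2 + (4 + L)*(B + L) (k(L, B) = (-3 + (4 + L)*(B + L)) + 1 = -2 + (4 + L)*(B + L))
F(m, R) = -14*m (F(m, R) = (7*(-2 + (-4)² + 4*1 + 4*(-4) + 1*(-4)))*m = (7*(-2 + 16 + 4 - 16 - 4))*m = (7*(-2))*m = -14*m)
F(Y(16), 37)/(-29794) = -14*16/(-29794) = -224*(-1/29794) = 112/14897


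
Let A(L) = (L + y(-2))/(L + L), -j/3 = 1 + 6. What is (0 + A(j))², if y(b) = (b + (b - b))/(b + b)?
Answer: 1681/7056 ≈ 0.23824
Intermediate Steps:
y(b) = ½ (y(b) = (b + 0)/((2*b)) = b*(1/(2*b)) = ½)
j = -21 (j = -3*(1 + 6) = -3*7 = -21)
A(L) = (½ + L)/(2*L) (A(L) = (L + ½)/(L + L) = (½ + L)/((2*L)) = (½ + L)*(1/(2*L)) = (½ + L)/(2*L))
(0 + A(j))² = (0 + (¼)*(1 + 2*(-21))/(-21))² = (0 + (¼)*(-1/21)*(1 - 42))² = (0 + (¼)*(-1/21)*(-41))² = (0 + 41/84)² = (41/84)² = 1681/7056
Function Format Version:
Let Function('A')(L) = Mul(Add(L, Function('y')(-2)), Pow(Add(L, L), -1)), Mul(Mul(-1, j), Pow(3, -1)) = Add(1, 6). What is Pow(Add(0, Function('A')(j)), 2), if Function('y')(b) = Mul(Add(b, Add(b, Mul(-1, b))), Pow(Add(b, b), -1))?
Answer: Rational(1681, 7056) ≈ 0.23824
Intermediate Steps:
Function('y')(b) = Rational(1, 2) (Function('y')(b) = Mul(Add(b, 0), Pow(Mul(2, b), -1)) = Mul(b, Mul(Rational(1, 2), Pow(b, -1))) = Rational(1, 2))
j = -21 (j = Mul(-3, Add(1, 6)) = Mul(-3, 7) = -21)
Function('A')(L) = Mul(Rational(1, 2), Pow(L, -1), Add(Rational(1, 2), L)) (Function('A')(L) = Mul(Add(L, Rational(1, 2)), Pow(Add(L, L), -1)) = Mul(Add(Rational(1, 2), L), Pow(Mul(2, L), -1)) = Mul(Add(Rational(1, 2), L), Mul(Rational(1, 2), Pow(L, -1))) = Mul(Rational(1, 2), Pow(L, -1), Add(Rational(1, 2), L)))
Pow(Add(0, Function('A')(j)), 2) = Pow(Add(0, Mul(Rational(1, 4), Pow(-21, -1), Add(1, Mul(2, -21)))), 2) = Pow(Add(0, Mul(Rational(1, 4), Rational(-1, 21), Add(1, -42))), 2) = Pow(Add(0, Mul(Rational(1, 4), Rational(-1, 21), -41)), 2) = Pow(Add(0, Rational(41, 84)), 2) = Pow(Rational(41, 84), 2) = Rational(1681, 7056)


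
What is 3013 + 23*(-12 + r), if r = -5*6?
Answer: 2047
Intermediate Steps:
r = -30
3013 + 23*(-12 + r) = 3013 + 23*(-12 - 30) = 3013 + 23*(-42) = 3013 - 966 = 2047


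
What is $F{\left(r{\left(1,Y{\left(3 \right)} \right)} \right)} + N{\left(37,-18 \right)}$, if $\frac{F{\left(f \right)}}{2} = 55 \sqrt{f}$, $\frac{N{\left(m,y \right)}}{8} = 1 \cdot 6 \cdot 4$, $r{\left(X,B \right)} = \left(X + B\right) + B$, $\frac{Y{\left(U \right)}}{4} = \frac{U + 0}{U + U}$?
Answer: $192 + 110 \sqrt{5} \approx 437.97$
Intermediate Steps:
$Y{\left(U \right)} = 2$ ($Y{\left(U \right)} = 4 \frac{U + 0}{U + U} = 4 \frac{U}{2 U} = 4 U \frac{1}{2 U} = 4 \cdot \frac{1}{2} = 2$)
$r{\left(X,B \right)} = X + 2 B$ ($r{\left(X,B \right)} = \left(B + X\right) + B = X + 2 B$)
$N{\left(m,y \right)} = 192$ ($N{\left(m,y \right)} = 8 \cdot 1 \cdot 6 \cdot 4 = 8 \cdot 6 \cdot 4 = 8 \cdot 24 = 192$)
$F{\left(f \right)} = 110 \sqrt{f}$ ($F{\left(f \right)} = 2 \cdot 55 \sqrt{f} = 110 \sqrt{f}$)
$F{\left(r{\left(1,Y{\left(3 \right)} \right)} \right)} + N{\left(37,-18 \right)} = 110 \sqrt{1 + 2 \cdot 2} + 192 = 110 \sqrt{1 + 4} + 192 = 110 \sqrt{5} + 192 = 192 + 110 \sqrt{5}$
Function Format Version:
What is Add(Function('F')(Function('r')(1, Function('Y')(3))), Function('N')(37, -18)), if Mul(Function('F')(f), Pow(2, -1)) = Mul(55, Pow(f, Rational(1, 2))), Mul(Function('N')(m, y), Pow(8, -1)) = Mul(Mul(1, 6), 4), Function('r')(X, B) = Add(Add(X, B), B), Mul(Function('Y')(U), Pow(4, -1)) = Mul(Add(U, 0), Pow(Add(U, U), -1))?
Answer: Add(192, Mul(110, Pow(5, Rational(1, 2)))) ≈ 437.97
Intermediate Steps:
Function('Y')(U) = 2 (Function('Y')(U) = Mul(4, Mul(Add(U, 0), Pow(Add(U, U), -1))) = Mul(4, Mul(U, Pow(Mul(2, U), -1))) = Mul(4, Mul(U, Mul(Rational(1, 2), Pow(U, -1)))) = Mul(4, Rational(1, 2)) = 2)
Function('r')(X, B) = Add(X, Mul(2, B)) (Function('r')(X, B) = Add(Add(B, X), B) = Add(X, Mul(2, B)))
Function('N')(m, y) = 192 (Function('N')(m, y) = Mul(8, Mul(Mul(1, 6), 4)) = Mul(8, Mul(6, 4)) = Mul(8, 24) = 192)
Function('F')(f) = Mul(110, Pow(f, Rational(1, 2))) (Function('F')(f) = Mul(2, Mul(55, Pow(f, Rational(1, 2)))) = Mul(110, Pow(f, Rational(1, 2))))
Add(Function('F')(Function('r')(1, Function('Y')(3))), Function('N')(37, -18)) = Add(Mul(110, Pow(Add(1, Mul(2, 2)), Rational(1, 2))), 192) = Add(Mul(110, Pow(Add(1, 4), Rational(1, 2))), 192) = Add(Mul(110, Pow(5, Rational(1, 2))), 192) = Add(192, Mul(110, Pow(5, Rational(1, 2))))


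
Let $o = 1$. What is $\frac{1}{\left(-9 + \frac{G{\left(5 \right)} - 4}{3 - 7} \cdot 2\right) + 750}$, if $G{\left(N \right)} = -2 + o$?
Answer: $\frac{2}{1487} \approx 0.001345$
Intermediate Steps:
$G{\left(N \right)} = -1$ ($G{\left(N \right)} = -2 + 1 = -1$)
$\frac{1}{\left(-9 + \frac{G{\left(5 \right)} - 4}{3 - 7} \cdot 2\right) + 750} = \frac{1}{\left(-9 + \frac{-1 - 4}{3 - 7} \cdot 2\right) + 750} = \frac{1}{\left(-9 + - \frac{5}{-4} \cdot 2\right) + 750} = \frac{1}{\left(-9 + \left(-5\right) \left(- \frac{1}{4}\right) 2\right) + 750} = \frac{1}{\left(-9 + \frac{5}{4} \cdot 2\right) + 750} = \frac{1}{\left(-9 + \frac{5}{2}\right) + 750} = \frac{1}{- \frac{13}{2} + 750} = \frac{1}{\frac{1487}{2}} = \frac{2}{1487}$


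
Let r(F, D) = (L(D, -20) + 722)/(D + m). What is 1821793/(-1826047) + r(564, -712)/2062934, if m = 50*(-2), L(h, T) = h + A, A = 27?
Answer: -3051689908741283/3058815726821176 ≈ -0.99767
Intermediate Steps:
L(h, T) = 27 + h (L(h, T) = h + 27 = 27 + h)
m = -100
r(F, D) = (749 + D)/(-100 + D) (r(F, D) = ((27 + D) + 722)/(D - 100) = (749 + D)/(-100 + D))
1821793/(-1826047) + r(564, -712)/2062934 = 1821793/(-1826047) + ((749 - 712)/(-100 - 712))/2062934 = 1821793*(-1/1826047) + (37/(-812))*(1/2062934) = -1821793/1826047 - 1/812*37*(1/2062934) = -1821793/1826047 - 37/812*1/2062934 = -1821793/1826047 - 37/1675102408 = -3051689908741283/3058815726821176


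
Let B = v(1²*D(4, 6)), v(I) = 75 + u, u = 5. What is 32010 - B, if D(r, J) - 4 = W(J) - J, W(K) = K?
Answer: 31930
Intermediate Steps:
D(r, J) = 4 (D(r, J) = 4 + (J - J) = 4 + 0 = 4)
v(I) = 80 (v(I) = 75 + 5 = 80)
B = 80
32010 - B = 32010 - 1*80 = 32010 - 80 = 31930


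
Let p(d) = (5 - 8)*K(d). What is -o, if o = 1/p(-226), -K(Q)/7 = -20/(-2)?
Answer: -1/210 ≈ -0.0047619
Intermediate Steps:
K(Q) = -70 (K(Q) = -(-28)*5/(-2) = -(-28)*5*(-1/2) = -(-28)*(-5)/2 = -7*10 = -70)
p(d) = 210 (p(d) = (5 - 8)*(-70) = -3*(-70) = 210)
o = 1/210 ≈ 0.0047619
-o = -1*1/210 = -1/210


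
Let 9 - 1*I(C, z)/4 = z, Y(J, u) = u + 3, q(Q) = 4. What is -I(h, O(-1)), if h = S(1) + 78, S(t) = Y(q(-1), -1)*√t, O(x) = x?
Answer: -40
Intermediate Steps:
Y(J, u) = 3 + u
S(t) = 2*√t (S(t) = (3 - 1)*√t = 2*√t)
h = 80 (h = 2*√1 + 78 = 2*1 + 78 = 2 + 78 = 80)
I(C, z) = 36 - 4*z
-I(h, O(-1)) = -(36 - 4*(-1)) = -(36 + 4) = -1*40 = -40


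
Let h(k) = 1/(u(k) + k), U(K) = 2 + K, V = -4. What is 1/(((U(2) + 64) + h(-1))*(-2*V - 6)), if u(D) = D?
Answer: 1/135 ≈ 0.0074074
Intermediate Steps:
h(k) = 1/(2*k) (h(k) = 1/(k + k) = 1/(2*k))
1/(((U(2) + 64) + h(-1))*(-2*V - 6)) = 1/((((2 + 2) + 64) + (½)/(-1))*(-2*(-4) - 6)) = 1/(((4 + 64) + (½)*(-1))*(8 - 6)) = 1/((68 - ½)*2) = 1/((135/2)*2) = 1/135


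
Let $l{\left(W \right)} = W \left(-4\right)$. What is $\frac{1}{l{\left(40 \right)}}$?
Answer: $- \frac{1}{160} \approx -0.00625$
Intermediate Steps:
$l{\left(W \right)} = - 4 W$
$\frac{1}{l{\left(40 \right)}} = \frac{1}{\left(-4\right) 40} = \frac{1}{-160} = - \frac{1}{160}$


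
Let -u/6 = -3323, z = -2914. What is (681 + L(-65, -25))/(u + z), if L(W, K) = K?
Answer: 41/1064 ≈ 0.038534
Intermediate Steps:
u = 19938 (u = -6*(-3323) = 19938)
(681 + L(-65, -25))/(u + z) = (681 - 25)/(19938 - 2914) = 656/17024 = 656*(1/17024) = 41/1064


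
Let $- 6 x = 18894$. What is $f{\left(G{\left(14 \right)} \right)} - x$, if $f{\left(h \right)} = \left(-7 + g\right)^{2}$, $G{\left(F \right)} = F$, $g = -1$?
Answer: $3213$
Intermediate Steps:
$x = -3149$ ($x = \left(- \frac{1}{6}\right) 18894 = -3149$)
$f{\left(h \right)} = 64$ ($f{\left(h \right)} = \left(-7 - 1\right)^{2} = \left(-8\right)^{2} = 64$)
$f{\left(G{\left(14 \right)} \right)} - x = 64 - -3149 = 64 + 3149 = 3213$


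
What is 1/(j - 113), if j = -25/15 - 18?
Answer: -3/398 ≈ -0.0075377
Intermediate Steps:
j = -59/3 (j = -25*1/15 - 18 = -5/3 - 18 = -59/3 ≈ -19.667)
1/(j - 113) = 1/(-59/3 - 113) = 1/(-398/3) = -3/398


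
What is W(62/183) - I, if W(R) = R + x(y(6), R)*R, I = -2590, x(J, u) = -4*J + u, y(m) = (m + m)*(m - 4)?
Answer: 85662484/33489 ≈ 2557.9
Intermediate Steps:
y(m) = 2*m*(-4 + m) (y(m) = (2*m)*(-4 + m) = 2*m*(-4 + m))
x(J, u) = u - 4*J
W(R) = R + R*(-96 + R) (W(R) = R + (R - 8*6*(-4 + 6))*R = R + (R - 8*6*2)*R = R + (R - 4*24)*R = R + (R - 96)*R = R + (-96 + R)*R = R + R*(-96 + R))
W(62/183) - I = (62/183)*(-95 + 62/183) - 1*(-2590) = (62*(1/183))*(-95 + 62*(1/183)) + 2590 = 62*(-95 + 62/183)/183 + 2590 = (62/183)*(-17323/183) + 2590 = -1074026/33489 + 2590 = 85662484/33489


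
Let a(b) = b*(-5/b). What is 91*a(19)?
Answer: -455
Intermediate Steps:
a(b) = -5
91*a(19) = 91*(-5) = -455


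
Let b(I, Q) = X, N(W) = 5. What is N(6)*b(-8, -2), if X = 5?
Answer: 25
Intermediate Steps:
b(I, Q) = 5
N(6)*b(-8, -2) = 5*5 = 25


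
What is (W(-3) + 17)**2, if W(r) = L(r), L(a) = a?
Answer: 196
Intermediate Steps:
W(r) = r
(W(-3) + 17)**2 = (-3 + 17)**2 = 14**2 = 196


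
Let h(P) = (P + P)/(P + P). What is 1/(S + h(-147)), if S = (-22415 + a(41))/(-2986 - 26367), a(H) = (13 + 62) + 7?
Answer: 29353/51686 ≈ 0.56791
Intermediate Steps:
a(H) = 82 (a(H) = 75 + 7 = 82)
S = 22333/29353 (S = (-22415 + 82)/(-2986 - 26367) = -22333/(-29353) = -22333*(-1/29353) = 22333/29353 ≈ 0.76084)
h(P) = 1 (h(P) = (2*P)/((2*P)) = (2*P)*(1/(2*P)) = 1)
1/(S + h(-147)) = 1/(22333/29353 + 1) = 1/(51686/29353) = 29353/51686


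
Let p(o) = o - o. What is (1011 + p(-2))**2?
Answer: 1022121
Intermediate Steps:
p(o) = 0
(1011 + p(-2))**2 = (1011 + 0)**2 = 1011**2 = 1022121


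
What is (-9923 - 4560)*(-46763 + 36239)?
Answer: 152419092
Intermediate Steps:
(-9923 - 4560)*(-46763 + 36239) = -14483*(-10524) = 152419092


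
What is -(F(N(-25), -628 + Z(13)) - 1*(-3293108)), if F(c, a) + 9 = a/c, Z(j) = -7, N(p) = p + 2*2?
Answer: -69155714/21 ≈ -3.2931e+6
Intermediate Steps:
N(p) = 4 + p (N(p) = p + 4 = 4 + p)
F(c, a) = -9 + a/c
-(F(N(-25), -628 + Z(13)) - 1*(-3293108)) = -((-9 + (-628 - 7)/(4 - 25)) - 1*(-3293108)) = -((-9 - 635/(-21)) + 3293108) = -((-9 - 635*(-1/21)) + 3293108) = -((-9 + 635/21) + 3293108) = -(446/21 + 3293108) = -1*69155714/21 = -69155714/21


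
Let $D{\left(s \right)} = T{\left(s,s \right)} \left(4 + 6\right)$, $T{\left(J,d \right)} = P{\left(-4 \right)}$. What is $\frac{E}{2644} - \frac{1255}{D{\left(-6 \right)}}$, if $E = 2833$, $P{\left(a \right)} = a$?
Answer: $\frac{171577}{5288} \approx 32.446$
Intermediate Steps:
$T{\left(J,d \right)} = -4$
$D{\left(s \right)} = -40$ ($D{\left(s \right)} = - 4 \left(4 + 6\right) = \left(-4\right) 10 = -40$)
$\frac{E}{2644} - \frac{1255}{D{\left(-6 \right)}} = \frac{2833}{2644} - \frac{1255}{-40} = 2833 \cdot \frac{1}{2644} - - \frac{251}{8} = \frac{2833}{2644} + \frac{251}{8} = \frac{171577}{5288}$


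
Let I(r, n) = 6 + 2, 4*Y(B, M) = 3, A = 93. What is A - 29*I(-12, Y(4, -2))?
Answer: -139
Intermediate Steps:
Y(B, M) = ¾ (Y(B, M) = (¼)*3 = ¾)
I(r, n) = 8
A - 29*I(-12, Y(4, -2)) = 93 - 29*8 = 93 - 232 = -139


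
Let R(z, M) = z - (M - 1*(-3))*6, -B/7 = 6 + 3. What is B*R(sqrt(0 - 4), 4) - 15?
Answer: 2631 - 126*I ≈ 2631.0 - 126.0*I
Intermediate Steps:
B = -63 (B = -7*(6 + 3) = -7*9 = -63)
R(z, M) = -18 + z - 6*M (R(z, M) = z - (M + 3)*6 = z - (3 + M)*6 = z + (-3 - M)*6 = z + (-18 - 6*M) = -18 + z - 6*M)
B*R(sqrt(0 - 4), 4) - 15 = -63*(-18 + sqrt(0 - 4) - 6*4) - 15 = -63*(-18 + sqrt(-4) - 24) - 15 = -63*(-18 + 2*I - 24) - 15 = -63*(-42 + 2*I) - 15 = (2646 - 126*I) - 15 = 2631 - 126*I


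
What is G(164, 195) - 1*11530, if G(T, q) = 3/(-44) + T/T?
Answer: -507279/44 ≈ -11529.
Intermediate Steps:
G(T, q) = 41/44 (G(T, q) = 3*(-1/44) + 1 = -3/44 + 1 = 41/44)
G(164, 195) - 1*11530 = 41/44 - 1*11530 = 41/44 - 11530 = -507279/44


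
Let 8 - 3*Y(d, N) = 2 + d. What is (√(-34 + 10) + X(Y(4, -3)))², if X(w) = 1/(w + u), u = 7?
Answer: -12687/529 + 12*I*√6/23 ≈ -23.983 + 1.278*I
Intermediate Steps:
Y(d, N) = 2 - d/3 (Y(d, N) = 8/3 - (2 + d)/3 = 8/3 + (-⅔ - d/3) = 2 - d/3)
X(w) = 1/(7 + w) (X(w) = 1/(w + 7) = 1/(7 + w))
(√(-34 + 10) + X(Y(4, -3)))² = (√(-34 + 10) + 1/(7 + (2 - ⅓*4)))² = (√(-24) + 1/(7 + (2 - 4/3)))² = (2*I*√6 + 1/(7 + ⅔))² = (2*I*√6 + 1/(23/3))² = (2*I*√6 + 3/23)² = (3/23 + 2*I*√6)²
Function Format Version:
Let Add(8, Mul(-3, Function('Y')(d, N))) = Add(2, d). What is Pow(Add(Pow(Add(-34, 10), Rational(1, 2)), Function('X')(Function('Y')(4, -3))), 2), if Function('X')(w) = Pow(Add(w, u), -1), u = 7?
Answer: Add(Rational(-12687, 529), Mul(Rational(12, 23), I, Pow(6, Rational(1, 2)))) ≈ Add(-23.983, Mul(1.2780, I))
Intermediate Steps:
Function('Y')(d, N) = Add(2, Mul(Rational(-1, 3), d)) (Function('Y')(d, N) = Add(Rational(8, 3), Mul(Rational(-1, 3), Add(2, d))) = Add(Rational(8, 3), Add(Rational(-2, 3), Mul(Rational(-1, 3), d))) = Add(2, Mul(Rational(-1, 3), d)))
Function('X')(w) = Pow(Add(7, w), -1) (Function('X')(w) = Pow(Add(w, 7), -1) = Pow(Add(7, w), -1))
Pow(Add(Pow(Add(-34, 10), Rational(1, 2)), Function('X')(Function('Y')(4, -3))), 2) = Pow(Add(Pow(Add(-34, 10), Rational(1, 2)), Pow(Add(7, Add(2, Mul(Rational(-1, 3), 4))), -1)), 2) = Pow(Add(Pow(-24, Rational(1, 2)), Pow(Add(7, Add(2, Rational(-4, 3))), -1)), 2) = Pow(Add(Mul(2, I, Pow(6, Rational(1, 2))), Pow(Add(7, Rational(2, 3)), -1)), 2) = Pow(Add(Mul(2, I, Pow(6, Rational(1, 2))), Pow(Rational(23, 3), -1)), 2) = Pow(Add(Mul(2, I, Pow(6, Rational(1, 2))), Rational(3, 23)), 2) = Pow(Add(Rational(3, 23), Mul(2, I, Pow(6, Rational(1, 2)))), 2)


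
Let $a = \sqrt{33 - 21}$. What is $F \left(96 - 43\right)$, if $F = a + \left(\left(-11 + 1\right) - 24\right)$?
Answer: $-1802 + 106 \sqrt{3} \approx -1618.4$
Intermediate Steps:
$a = 2 \sqrt{3}$ ($a = \sqrt{12} = 2 \sqrt{3} \approx 3.4641$)
$F = -34 + 2 \sqrt{3}$ ($F = 2 \sqrt{3} + \left(\left(-11 + 1\right) - 24\right) = 2 \sqrt{3} - 34 = -34 + 2 \sqrt{3} \approx -30.536$)
$F \left(96 - 43\right) = \left(-34 + 2 \sqrt{3}\right) \left(96 - 43\right) = \left(-34 + 2 \sqrt{3}\right) 53 = -1802 + 106 \sqrt{3}$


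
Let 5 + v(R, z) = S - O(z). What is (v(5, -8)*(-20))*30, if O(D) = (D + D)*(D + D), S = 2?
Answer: 155400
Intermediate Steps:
O(D) = 4*D**2 (O(D) = (2*D)*(2*D) = 4*D**2)
v(R, z) = -3 - 4*z**2 (v(R, z) = -5 + (2 - 4*z**2) = -3 - 4*z**2)
(v(5, -8)*(-20))*30 = ((-3 - 4*(-8)**2)*(-20))*30 = ((-3 - 4*64)*(-20))*30 = ((-3 - 256)*(-20))*30 = -259*(-20)*30 = 5180*30 = 155400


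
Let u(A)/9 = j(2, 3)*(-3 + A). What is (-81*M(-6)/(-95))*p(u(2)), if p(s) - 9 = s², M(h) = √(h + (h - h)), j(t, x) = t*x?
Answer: 47385*I*√6/19 ≈ 6108.9*I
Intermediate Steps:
M(h) = √h (M(h) = √(h + 0) = √h)
u(A) = -162 + 54*A (u(A) = 9*((2*3)*(-3 + A)) = 9*(6*(-3 + A)) = 9*(-18 + 6*A) = -162 + 54*A)
p(s) = 9 + s²
(-81*M(-6)/(-95))*p(u(2)) = (-81*√(-6)/(-95))*(9 + (-162 + 54*2)²) = (-81*I*√6*(-1)/95)*(9 + (-162 + 108)²) = (-(-81)*I*√6/95)*(9 + (-54)²) = (81*I*√6/95)*(9 + 2916) = (81*I*√6/95)*2925 = 47385*I*√6/19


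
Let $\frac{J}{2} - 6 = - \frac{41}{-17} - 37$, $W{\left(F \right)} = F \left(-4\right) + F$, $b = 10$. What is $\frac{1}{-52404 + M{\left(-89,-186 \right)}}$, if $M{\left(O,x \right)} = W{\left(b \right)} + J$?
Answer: $- \frac{17}{892350} \approx -1.9051 \cdot 10^{-5}$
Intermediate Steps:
$W{\left(F \right)} = - 3 F$ ($W{\left(F \right)} = - 4 F + F = - 3 F$)
$J = - \frac{972}{17}$ ($J = 12 + 2 \left(- \frac{41}{-17} - 37\right) = 12 + 2 \left(\left(-41\right) \left(- \frac{1}{17}\right) - 37\right) = 12 + 2 \left(\frac{41}{17} - 37\right) = 12 + 2 \left(- \frac{588}{17}\right) = 12 - \frac{1176}{17} = - \frac{972}{17} \approx -57.176$)
$M{\left(O,x \right)} = - \frac{1482}{17}$ ($M{\left(O,x \right)} = \left(-3\right) 10 - \frac{972}{17} = -30 - \frac{972}{17} = - \frac{1482}{17}$)
$\frac{1}{-52404 + M{\left(-89,-186 \right)}} = \frac{1}{-52404 - \frac{1482}{17}} = \frac{1}{- \frac{892350}{17}} = - \frac{17}{892350}$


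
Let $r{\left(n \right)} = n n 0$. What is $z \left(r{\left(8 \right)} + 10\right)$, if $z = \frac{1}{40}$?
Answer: $\frac{1}{4} \approx 0.25$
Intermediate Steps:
$r{\left(n \right)} = 0$ ($r{\left(n \right)} = n^{2} \cdot 0 = 0$)
$z = \frac{1}{40} \approx 0.025$
$z \left(r{\left(8 \right)} + 10\right) = \frac{0 + 10}{40} = \frac{1}{40} \cdot 10 = \frac{1}{4}$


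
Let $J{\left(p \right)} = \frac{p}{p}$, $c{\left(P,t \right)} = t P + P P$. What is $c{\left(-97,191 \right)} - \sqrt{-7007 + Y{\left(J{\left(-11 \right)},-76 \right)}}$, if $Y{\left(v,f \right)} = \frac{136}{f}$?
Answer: $-9118 - \frac{i \sqrt{2530173}}{19} \approx -9118.0 - 83.719 i$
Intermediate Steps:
$c{\left(P,t \right)} = P^{2} + P t$ ($c{\left(P,t \right)} = P t + P^{2} = P^{2} + P t$)
$J{\left(p \right)} = 1$
$c{\left(-97,191 \right)} - \sqrt{-7007 + Y{\left(J{\left(-11 \right)},-76 \right)}} = - 97 \left(-97 + 191\right) - \sqrt{-7007 + \frac{136}{-76}} = \left(-97\right) 94 - \sqrt{-7007 + 136 \left(- \frac{1}{76}\right)} = -9118 - \sqrt{-7007 - \frac{34}{19}} = -9118 - \sqrt{- \frac{133167}{19}} = -9118 - \frac{i \sqrt{2530173}}{19}$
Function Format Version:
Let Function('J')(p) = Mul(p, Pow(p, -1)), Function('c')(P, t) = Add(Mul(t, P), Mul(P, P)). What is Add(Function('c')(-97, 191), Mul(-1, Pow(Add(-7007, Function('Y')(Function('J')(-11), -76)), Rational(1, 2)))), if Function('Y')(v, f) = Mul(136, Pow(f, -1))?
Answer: Add(-9118, Mul(Rational(-1, 19), I, Pow(2530173, Rational(1, 2)))) ≈ Add(-9118.0, Mul(-83.719, I))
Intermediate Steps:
Function('c')(P, t) = Add(Pow(P, 2), Mul(P, t)) (Function('c')(P, t) = Add(Mul(P, t), Pow(P, 2)) = Add(Pow(P, 2), Mul(P, t)))
Function('J')(p) = 1
Add(Function('c')(-97, 191), Mul(-1, Pow(Add(-7007, Function('Y')(Function('J')(-11), -76)), Rational(1, 2)))) = Add(Mul(-97, Add(-97, 191)), Mul(-1, Pow(Add(-7007, Mul(136, Pow(-76, -1))), Rational(1, 2)))) = Add(Mul(-97, 94), Mul(-1, Pow(Add(-7007, Mul(136, Rational(-1, 76))), Rational(1, 2)))) = Add(-9118, Mul(-1, Pow(Add(-7007, Rational(-34, 19)), Rational(1, 2)))) = Add(-9118, Mul(-1, Pow(Rational(-133167, 19), Rational(1, 2)))) = Add(-9118, Mul(-1, Mul(Rational(1, 19), I, Pow(2530173, Rational(1, 2))))) = Add(-9118, Mul(Rational(-1, 19), I, Pow(2530173, Rational(1, 2))))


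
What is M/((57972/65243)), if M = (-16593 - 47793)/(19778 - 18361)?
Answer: -700122633/13691054 ≈ -51.137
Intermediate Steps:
M = -64386/1417 ≈ -45.438
M/((57972/65243)) = -64386/(1417*(57972/65243)) = -64386/(1417*(57972*(1/65243))) = -64386/(1417*57972/65243) = -64386/1417*65243/57972 = -700122633/13691054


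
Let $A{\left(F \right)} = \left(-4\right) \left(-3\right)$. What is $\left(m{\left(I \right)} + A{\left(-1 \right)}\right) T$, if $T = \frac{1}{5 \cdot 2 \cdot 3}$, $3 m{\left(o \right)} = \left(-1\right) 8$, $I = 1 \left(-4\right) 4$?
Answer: $\frac{14}{45} \approx 0.31111$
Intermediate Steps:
$A{\left(F \right)} = 12$
$I = -16$ ($I = \left(-4\right) 4 = -16$)
$m{\left(o \right)} = - \frac{8}{3}$ ($m{\left(o \right)} = \frac{\left(-1\right) 8}{3} = \frac{1}{3} \left(-8\right) = - \frac{8}{3}$)
$T = \frac{1}{30}$ ($T = \frac{1}{10 \cdot 3} = \frac{1}{30} \approx 0.033333$)
$\left(m{\left(I \right)} + A{\left(-1 \right)}\right) T = \left(- \frac{8}{3} + 12\right) \frac{1}{30} = \frac{28}{3} \cdot \frac{1}{30} = \frac{14}{45}$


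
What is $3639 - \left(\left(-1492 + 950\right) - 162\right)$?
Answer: $4343$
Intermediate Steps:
$3639 - \left(\left(-1492 + 950\right) - 162\right) = 3639 - \left(-542 - 162\right) = 3639 - -704 = 3639 + 704 = 4343$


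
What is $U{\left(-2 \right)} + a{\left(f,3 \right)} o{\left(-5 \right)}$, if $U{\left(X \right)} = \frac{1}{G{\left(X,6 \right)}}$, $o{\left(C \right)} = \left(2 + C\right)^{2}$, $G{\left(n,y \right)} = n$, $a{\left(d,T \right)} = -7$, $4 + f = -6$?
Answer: $- \frac{127}{2} \approx -63.5$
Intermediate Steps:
$f = -10$ ($f = -4 - 6 = -10$)
$U{\left(X \right)} = \frac{1}{X}$
$U{\left(-2 \right)} + a{\left(f,3 \right)} o{\left(-5 \right)} = \frac{1}{-2} - 7 \left(2 - 5\right)^{2} = - \frac{1}{2} - 7 \left(-3\right)^{2} = - \frac{1}{2} - 63 = - \frac{127}{2}$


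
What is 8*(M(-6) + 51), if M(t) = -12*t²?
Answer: -3048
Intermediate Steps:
8*(M(-6) + 51) = 8*(-12*(-6)² + 51) = 8*(-12*36 + 51) = 8*(-432 + 51) = 8*(-381) = -3048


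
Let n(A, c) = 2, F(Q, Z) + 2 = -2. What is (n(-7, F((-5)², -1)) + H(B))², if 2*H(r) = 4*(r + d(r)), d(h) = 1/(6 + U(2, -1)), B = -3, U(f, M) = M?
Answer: 324/25 ≈ 12.960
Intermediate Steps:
F(Q, Z) = -4 (F(Q, Z) = -2 - 2 = -4)
d(h) = ⅕ (d(h) = 1/(6 - 1) = 1/5 = ⅕)
H(r) = ⅖ + 2*r (H(r) = (4*(r + ⅕))/2 = (4*(⅕ + r))/2 = (⅘ + 4*r)/2 = ⅖ + 2*r)
(n(-7, F((-5)², -1)) + H(B))² = (2 + (⅖ + 2*(-3)))² = (2 + (⅖ - 6))² = (2 - 28/5)² = (-18/5)² = 324/25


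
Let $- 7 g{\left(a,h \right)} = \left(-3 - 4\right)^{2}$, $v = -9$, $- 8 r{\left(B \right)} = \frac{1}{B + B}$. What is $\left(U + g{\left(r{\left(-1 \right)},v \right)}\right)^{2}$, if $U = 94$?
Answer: $7569$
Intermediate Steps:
$r{\left(B \right)} = - \frac{1}{16 B}$ ($r{\left(B \right)} = - \frac{1}{8 \left(B + B\right)} = - \frac{1}{8 \cdot 2 B} = - \frac{\frac{1}{2} \frac{1}{B}}{8} = - \frac{1}{16 B}$)
$g{\left(a,h \right)} = -7$ ($g{\left(a,h \right)} = - \frac{\left(-3 - 4\right)^{2}}{7} = - \frac{\left(-7\right)^{2}}{7} = \left(- \frac{1}{7}\right) 49 = -7$)
$\left(U + g{\left(r{\left(-1 \right)},v \right)}\right)^{2} = \left(94 - 7\right)^{2} = 87^{2} = 7569$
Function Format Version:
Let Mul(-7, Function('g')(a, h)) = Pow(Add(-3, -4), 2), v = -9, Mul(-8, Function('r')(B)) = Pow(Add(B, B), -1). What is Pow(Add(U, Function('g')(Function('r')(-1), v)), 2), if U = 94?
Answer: 7569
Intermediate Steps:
Function('r')(B) = Mul(Rational(-1, 16), Pow(B, -1)) (Function('r')(B) = Mul(Rational(-1, 8), Pow(Add(B, B), -1)) = Mul(Rational(-1, 8), Pow(Mul(2, B), -1)) = Mul(Rational(-1, 8), Mul(Rational(1, 2), Pow(B, -1))) = Mul(Rational(-1, 16), Pow(B, -1)))
Function('g')(a, h) = -7 (Function('g')(a, h) = Mul(Rational(-1, 7), Pow(Add(-3, -4), 2)) = Mul(Rational(-1, 7), Pow(-7, 2)) = Mul(Rational(-1, 7), 49) = -7)
Pow(Add(U, Function('g')(Function('r')(-1), v)), 2) = Pow(Add(94, -7), 2) = Pow(87, 2) = 7569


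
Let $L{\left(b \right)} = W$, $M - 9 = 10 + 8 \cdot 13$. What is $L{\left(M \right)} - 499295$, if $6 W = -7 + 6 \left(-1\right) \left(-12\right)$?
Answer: $- \frac{2995705}{6} \approx -4.9928 \cdot 10^{5}$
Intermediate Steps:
$M = 123$ ($M = 9 + \left(10 + 8 \cdot 13\right) = 9 + \left(10 + 104\right) = 9 + 114 = 123$)
$W = \frac{65}{6}$ ($W = \frac{-7 + 6 \left(-1\right) \left(-12\right)}{6} = \frac{-7 - -72}{6} = \frac{-7 + 72}{6} = \frac{1}{6} \cdot 65 = \frac{65}{6} \approx 10.833$)
$L{\left(b \right)} = \frac{65}{6}$
$L{\left(M \right)} - 499295 = \frac{65}{6} - 499295 = - \frac{2995705}{6}$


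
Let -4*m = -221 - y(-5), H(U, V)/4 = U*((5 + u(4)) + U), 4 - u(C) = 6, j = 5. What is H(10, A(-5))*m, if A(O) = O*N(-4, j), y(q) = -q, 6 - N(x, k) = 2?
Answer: 29380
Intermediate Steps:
N(x, k) = 4 (N(x, k) = 6 - 1*2 = 6 - 2 = 4)
u(C) = -2 (u(C) = 4 - 1*6 = 4 - 6 = -2)
A(O) = 4*O (A(O) = O*4 = 4*O)
H(U, V) = 4*U*(3 + U) (H(U, V) = 4*(U*((5 - 2) + U)) = 4*(U*(3 + U)) = 4*U*(3 + U))
m = 113/2 (m = -(-221 - (-1)*(-5))/4 = -(-221 - 1*5)/4 = -(-221 - 5)/4 = -¼*(-226) = 113/2 ≈ 56.500)
H(10, A(-5))*m = (4*10*(3 + 10))*(113/2) = (4*10*13)*(113/2) = 520*(113/2) = 29380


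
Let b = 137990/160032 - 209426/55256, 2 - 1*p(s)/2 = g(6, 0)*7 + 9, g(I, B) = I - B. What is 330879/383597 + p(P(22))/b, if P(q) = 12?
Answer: 21311674902703245/620709962062039 ≈ 34.334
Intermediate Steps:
p(s) = -98 (p(s) = 4 - 2*((6 - 1*0)*7 + 9) = 4 - 2*((6 + 0)*7 + 9) = 4 - 2*(6*7 + 9) = 4 - 2*(42 + 9) = 4 - 2*51 = 4 - 102 = -98)
b = -1618130387/552670512 (b = 137990*(1/160032) - 209426*1/55256 = 68995/80016 - 104713/27628 = -1618130387/552670512 ≈ -2.9278)
330879/383597 + p(P(22))/b = 330879/383597 - 98/(-1618130387/552670512) = 330879*(1/383597) - 98*(-552670512/1618130387) = 330879/383597 + 54161710176/1618130387 = 21311674902703245/620709962062039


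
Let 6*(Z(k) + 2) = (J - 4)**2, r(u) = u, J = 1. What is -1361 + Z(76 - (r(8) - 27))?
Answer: -2723/2 ≈ -1361.5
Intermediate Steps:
Z(k) = -1/2 (Z(k) = -2 + (1 - 4)**2/6 = -2 + (1/6)*(-3)**2 = -2 + (1/6)*9 = -2 + 3/2 = -1/2)
-1361 + Z(76 - (r(8) - 27)) = -1361 - 1/2 = -2723/2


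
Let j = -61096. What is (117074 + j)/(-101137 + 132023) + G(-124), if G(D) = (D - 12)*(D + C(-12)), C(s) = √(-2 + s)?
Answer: 260458741/15443 - 136*I*√14 ≈ 16866.0 - 508.87*I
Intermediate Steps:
G(D) = (-12 + D)*(D + I*√14) (G(D) = (D - 12)*(D + √(-2 - 12)) = (-12 + D)*(D + √(-14)) = (-12 + D)*(D + I*√14))
(117074 + j)/(-101137 + 132023) + G(-124) = (117074 - 61096)/(-101137 + 132023) + ((-124)² - 12*(-124) - 12*I*√14 + I*(-124)*√14) = 55978/30886 + (15376 + 1488 - 12*I*√14 - 124*I*√14) = 55978*(1/30886) + (16864 - 136*I*√14) = 27989/15443 + (16864 - 136*I*√14) = 260458741/15443 - 136*I*√14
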